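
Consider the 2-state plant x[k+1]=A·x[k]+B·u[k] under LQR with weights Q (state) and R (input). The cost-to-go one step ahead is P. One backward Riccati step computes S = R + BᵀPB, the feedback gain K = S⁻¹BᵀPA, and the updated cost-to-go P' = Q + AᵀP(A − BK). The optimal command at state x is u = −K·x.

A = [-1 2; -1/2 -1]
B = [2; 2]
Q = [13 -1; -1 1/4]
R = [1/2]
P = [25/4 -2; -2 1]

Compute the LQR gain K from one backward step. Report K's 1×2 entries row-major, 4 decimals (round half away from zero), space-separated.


BᵀP = [8.5000 -2.0000]
S = R + BᵀPB = [1/2] + [13.0000] = [13.5000]
BᵀPA = [-7.5000 19.0000]
K = S⁻¹·BᵀPA = [-0.5556 1.4074]
A−BK = [0.1111 -0.8148; 0.6111 -3.8148]
AᵀP(A−BK) = [0.3333 -1.4444; -1.4444 7.2593]
P' = Q + AᵀP(A−BK) = [13.3333 -2.4444; -2.4444 7.5093]
tr(P') = 20.8426

-0.5556 1.4074


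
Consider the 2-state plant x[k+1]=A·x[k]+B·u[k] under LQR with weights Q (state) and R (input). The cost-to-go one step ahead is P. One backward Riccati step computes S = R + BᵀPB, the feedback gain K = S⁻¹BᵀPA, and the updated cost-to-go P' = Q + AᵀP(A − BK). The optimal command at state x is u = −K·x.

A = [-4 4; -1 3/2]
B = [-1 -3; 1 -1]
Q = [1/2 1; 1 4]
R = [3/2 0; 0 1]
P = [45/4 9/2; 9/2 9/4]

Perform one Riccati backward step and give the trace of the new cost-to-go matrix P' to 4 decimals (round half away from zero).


BᵀP = [-6.7500 -2.2500; -38.2500 -15.7500]
S = R + BᵀPB = [3/2 0; 0 1] + [4.5000 22.5000; 22.5000 130.5000] = [6.0000 22.5000; 22.5000 131.5000]
BᵀPA = [29.2500 -30.3750; 168.7500 -176.6250]
K = S⁻¹·BᵀPA = [0.1751 -0.0716; 1.2533 -1.3309]
A−BK = [-0.0650 -0.0643; 0.0782 0.2407]
AᵀP(A−BK) = [1.6323 -1.6905; -1.6905 1.8166]
P' = Q + AᵀP(A−BK) = [2.1323 -0.6905; -0.6905 5.8166]
tr(P') = 7.9489

7.9489


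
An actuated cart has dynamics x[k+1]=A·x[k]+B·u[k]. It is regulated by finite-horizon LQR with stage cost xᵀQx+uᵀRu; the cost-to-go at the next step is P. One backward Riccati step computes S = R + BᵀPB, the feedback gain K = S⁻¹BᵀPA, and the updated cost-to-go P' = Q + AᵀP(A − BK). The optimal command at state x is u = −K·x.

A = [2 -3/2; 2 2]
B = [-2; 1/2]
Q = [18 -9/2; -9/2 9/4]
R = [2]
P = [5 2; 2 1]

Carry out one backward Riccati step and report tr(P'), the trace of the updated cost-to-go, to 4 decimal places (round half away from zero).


BᵀP = [-9.0000 -3.5000]
S = R + BᵀPB = [2] + [16.2500] = [18.2500]
BᵀPA = [-25.0000 6.5000]
K = S⁻¹·BᵀPA = [-1.3699 0.3562]
A−BK = [-0.7397 -0.7877; 2.6849 1.8219]
AᵀP(A−BK) = [5.7534 -0.0959; -0.0959 0.9349]
P' = Q + AᵀP(A−BK) = [23.7534 -4.5959; -4.5959 3.1849]
tr(P') = 26.9384

26.9384


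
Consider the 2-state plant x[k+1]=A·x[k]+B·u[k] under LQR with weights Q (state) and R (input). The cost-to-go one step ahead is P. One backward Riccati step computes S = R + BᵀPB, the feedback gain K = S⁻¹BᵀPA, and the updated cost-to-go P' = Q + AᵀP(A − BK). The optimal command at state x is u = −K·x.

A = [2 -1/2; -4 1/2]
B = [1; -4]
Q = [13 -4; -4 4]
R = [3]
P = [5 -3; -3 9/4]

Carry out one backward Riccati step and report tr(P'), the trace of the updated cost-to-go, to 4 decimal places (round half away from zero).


BᵀP = [17.0000 -12.0000]
S = R + BᵀPB = [3] + [65.0000] = [68.0000]
BᵀPA = [82.0000 -14.5000]
K = S⁻¹·BᵀPA = [1.2059 -0.2132]
A−BK = [0.7941 -0.2868; 0.8235 -0.3529]
AᵀP(A−BK) = [5.1176 -1.0147; -1.0147 0.2206]
P' = Q + AᵀP(A−BK) = [18.1176 -5.0147; -5.0147 4.2206]
tr(P') = 22.3382

22.3382


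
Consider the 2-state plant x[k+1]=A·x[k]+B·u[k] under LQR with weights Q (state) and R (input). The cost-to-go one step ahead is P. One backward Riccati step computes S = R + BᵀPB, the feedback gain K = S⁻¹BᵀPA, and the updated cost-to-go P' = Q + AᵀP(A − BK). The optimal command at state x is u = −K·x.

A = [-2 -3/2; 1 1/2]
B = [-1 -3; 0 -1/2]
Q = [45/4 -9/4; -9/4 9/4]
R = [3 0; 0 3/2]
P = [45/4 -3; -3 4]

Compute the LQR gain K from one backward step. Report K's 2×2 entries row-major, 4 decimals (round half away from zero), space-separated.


BᵀP = [-11.2500 3.0000; -32.2500 7.0000]
S = R + BᵀPB = [3 0; 0 3/2] + [11.2500 32.2500; 32.2500 93.2500] = [14.2500 32.2500; 32.2500 94.7500]
BᵀPA = [25.5000 18.3750; 71.5000 51.8750]
K = S⁻¹·BᵀPA = [0.3555 0.2195; 0.6336 0.4728]
A−BK = [0.2563 0.1378; 1.3168 0.7364]
AᵀP(A−BK) = [6.6312 3.8489; 3.8489 2.2536]
P' = Q + AᵀP(A−BK) = [17.8812 1.5989; 1.5989 4.5036]
tr(P') = 22.3848

0.3555 0.2195 0.6336 0.4728


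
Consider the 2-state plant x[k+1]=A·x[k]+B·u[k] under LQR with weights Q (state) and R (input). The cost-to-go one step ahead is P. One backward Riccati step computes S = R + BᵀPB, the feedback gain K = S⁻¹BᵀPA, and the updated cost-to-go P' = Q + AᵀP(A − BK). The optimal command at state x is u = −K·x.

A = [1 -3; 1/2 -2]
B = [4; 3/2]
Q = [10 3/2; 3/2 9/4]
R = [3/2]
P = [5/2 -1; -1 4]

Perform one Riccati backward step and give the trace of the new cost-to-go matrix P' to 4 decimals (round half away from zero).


16.3019

BᵀP = [8.5000 2.0000]
S = R + BᵀPB = [3/2] + [37.0000] = [38.5000]
BᵀPA = [9.5000 -29.5000]
K = S⁻¹·BᵀPA = [0.2468 -0.7662]
A−BK = [0.0130 0.0649; 0.1299 -0.8506]
AᵀP(A−BK) = [0.1558 -0.7208; -0.7208 3.8961]
P' = Q + AᵀP(A−BK) = [10.1558 0.7792; 0.7792 6.1461]
tr(P') = 16.3019


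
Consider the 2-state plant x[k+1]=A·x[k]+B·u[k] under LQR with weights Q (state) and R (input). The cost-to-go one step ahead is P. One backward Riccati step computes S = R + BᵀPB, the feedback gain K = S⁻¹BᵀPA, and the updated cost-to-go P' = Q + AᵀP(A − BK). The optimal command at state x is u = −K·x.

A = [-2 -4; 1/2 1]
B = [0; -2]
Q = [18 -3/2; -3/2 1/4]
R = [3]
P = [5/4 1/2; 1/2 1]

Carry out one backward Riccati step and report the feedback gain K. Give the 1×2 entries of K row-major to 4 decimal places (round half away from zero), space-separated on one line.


0.1429 0.2857

BᵀP = [-1.0000 -2.0000]
S = R + BᵀPB = [3] + [4.0000] = [7.0000]
BᵀPA = [1.0000 2.0000]
K = S⁻¹·BᵀPA = [0.1429 0.2857]
A−BK = [-2.0000 -4.0000; 0.7857 1.5714]
AᵀP(A−BK) = [4.1071 8.2143; 8.2143 16.4286]
P' = Q + AᵀP(A−BK) = [22.1071 6.7143; 6.7143 16.6786]
tr(P') = 38.7857


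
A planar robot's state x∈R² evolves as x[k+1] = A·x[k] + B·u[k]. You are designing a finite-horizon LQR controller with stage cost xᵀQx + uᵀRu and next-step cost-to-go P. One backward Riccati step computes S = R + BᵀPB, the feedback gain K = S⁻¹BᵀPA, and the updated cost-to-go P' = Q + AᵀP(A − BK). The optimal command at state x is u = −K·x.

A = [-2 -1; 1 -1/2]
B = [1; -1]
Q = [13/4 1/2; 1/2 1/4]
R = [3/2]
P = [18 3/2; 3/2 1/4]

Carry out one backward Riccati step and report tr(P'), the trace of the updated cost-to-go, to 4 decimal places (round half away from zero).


BᵀP = [16.5000 1.2500]
S = R + BᵀPB = [3/2] + [15.2500] = [16.7500]
BᵀPA = [-31.7500 -17.1250]
K = S⁻¹·BᵀPA = [-1.8955 -1.0224]
A−BK = [-0.1045 0.0224; -0.8955 -1.5224]
AᵀP(A−BK) = [6.0672 3.4142; 3.4142 2.0541]
P' = Q + AᵀP(A−BK) = [9.3172 3.9142; 3.9142 2.3041]
tr(P') = 11.6213

11.6213


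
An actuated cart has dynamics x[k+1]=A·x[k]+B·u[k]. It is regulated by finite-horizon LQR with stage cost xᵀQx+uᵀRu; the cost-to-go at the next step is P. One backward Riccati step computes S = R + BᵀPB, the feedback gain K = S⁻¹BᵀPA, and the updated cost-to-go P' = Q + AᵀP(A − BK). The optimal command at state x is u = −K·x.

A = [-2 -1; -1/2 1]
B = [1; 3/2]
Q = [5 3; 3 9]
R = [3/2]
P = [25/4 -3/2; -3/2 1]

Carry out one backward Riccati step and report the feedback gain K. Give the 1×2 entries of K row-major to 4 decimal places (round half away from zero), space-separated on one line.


-1.4545 -0.7273

BᵀP = [4.0000 0.0000]
S = R + BᵀPB = [3/2] + [4.0000] = [5.5000]
BᵀPA = [-8.0000 -4.0000]
K = S⁻¹·BᵀPA = [-1.4545 -0.7273]
A−BK = [-0.5455 -0.2727; 1.6818 2.0909]
AᵀP(A−BK) = [10.6136 8.4318; 8.4318 7.3409]
P' = Q + AᵀP(A−BK) = [15.6136 11.4318; 11.4318 16.3409]
tr(P') = 31.9545


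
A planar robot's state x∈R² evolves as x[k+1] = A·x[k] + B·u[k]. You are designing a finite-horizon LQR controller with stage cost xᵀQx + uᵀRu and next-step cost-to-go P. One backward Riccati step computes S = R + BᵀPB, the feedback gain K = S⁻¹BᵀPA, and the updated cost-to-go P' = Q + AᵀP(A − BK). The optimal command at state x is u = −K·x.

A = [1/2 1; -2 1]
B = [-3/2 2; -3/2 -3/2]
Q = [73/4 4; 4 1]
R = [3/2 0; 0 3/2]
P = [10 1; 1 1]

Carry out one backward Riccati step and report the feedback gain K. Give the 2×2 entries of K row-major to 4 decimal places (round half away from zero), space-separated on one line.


0.4309 -0.5584 0.5438 0.0818

BᵀP = [-16.5000 -3.0000; 18.5000 0.5000]
S = R + BᵀPB = [3/2 0; 0 3/2] + [29.2500 -28.5000; -28.5000 36.2500] = [30.7500 -28.5000; -28.5000 37.7500]
BᵀPA = [-2.2500 -19.5000; 8.2500 19.0000]
K = S⁻¹·BᵀPA = [0.4309 -0.5584; 0.5438 0.0818]
A−BK = [0.0586 -0.0011; -0.5379 0.2851]
AᵀP(A−BK) = [0.9828 -0.4309; -0.4309 0.5584]
P' = Q + AᵀP(A−BK) = [19.2328 3.5691; 3.5691 1.5584]
tr(P') = 20.7912


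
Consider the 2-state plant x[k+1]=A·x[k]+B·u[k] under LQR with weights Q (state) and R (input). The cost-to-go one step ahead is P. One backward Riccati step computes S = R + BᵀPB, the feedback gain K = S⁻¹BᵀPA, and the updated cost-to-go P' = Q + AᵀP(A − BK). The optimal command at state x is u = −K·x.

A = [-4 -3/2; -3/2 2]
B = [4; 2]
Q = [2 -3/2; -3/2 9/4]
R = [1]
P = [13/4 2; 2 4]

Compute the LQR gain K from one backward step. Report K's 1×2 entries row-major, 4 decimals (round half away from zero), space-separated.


BᵀP = [17.0000 16.0000]
S = R + BᵀPB = [1] + [100.0000] = [101.0000]
BᵀPA = [-92.0000 6.5000]
K = S⁻¹·BᵀPA = [-0.9109 0.0644]
A−BK = [-0.3564 -1.7574; 0.3218 1.8713]
AᵀP(A−BK) = [1.1980 1.9208; 1.9208 10.8942]
P' = Q + AᵀP(A−BK) = [3.1980 0.4208; 0.4208 13.1442]
tr(P') = 16.3422

-0.9109 0.0644


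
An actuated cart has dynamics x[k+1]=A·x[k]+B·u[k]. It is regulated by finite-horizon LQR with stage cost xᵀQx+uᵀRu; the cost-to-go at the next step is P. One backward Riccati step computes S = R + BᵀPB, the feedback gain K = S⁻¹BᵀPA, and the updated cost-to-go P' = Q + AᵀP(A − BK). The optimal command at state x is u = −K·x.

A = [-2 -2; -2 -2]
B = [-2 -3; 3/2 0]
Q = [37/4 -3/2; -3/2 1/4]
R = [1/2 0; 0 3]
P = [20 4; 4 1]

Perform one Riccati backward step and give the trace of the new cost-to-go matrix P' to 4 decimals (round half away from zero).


BᵀP = [-34.0000 -6.5000; -60.0000 -12.0000]
S = R + BᵀPB = [1/2 0; 0 3] + [58.2500 102.0000; 102.0000 180.0000] = [58.7500 102.0000; 102.0000 183.0000]
BᵀPA = [81.0000 81.0000; 144.0000 144.0000]
K = S⁻¹·BᵀPA = [0.3888 0.3888; 0.5702 0.5702]
A−BK = [0.4881 0.4881; -2.5832 -2.5832]
AᵀP(A−BK) = [2.4017 2.4017; 2.4017 2.4017]
P' = Q + AᵀP(A−BK) = [11.6517 0.9017; 0.9017 2.6517]
tr(P') = 14.3035

14.3035


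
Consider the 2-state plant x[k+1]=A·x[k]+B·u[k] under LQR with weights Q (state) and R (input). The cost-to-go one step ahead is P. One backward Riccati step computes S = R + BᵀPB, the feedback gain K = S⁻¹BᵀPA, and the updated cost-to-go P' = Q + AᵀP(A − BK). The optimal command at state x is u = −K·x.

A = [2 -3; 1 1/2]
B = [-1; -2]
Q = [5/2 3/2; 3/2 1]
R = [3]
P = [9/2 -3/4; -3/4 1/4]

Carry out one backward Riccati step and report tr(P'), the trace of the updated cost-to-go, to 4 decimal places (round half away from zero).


40.4119

BᵀP = [-3.0000 0.2500]
S = R + BᵀPB = [3] + [2.5000] = [5.5000]
BᵀPA = [-5.7500 9.1250]
K = S⁻¹·BᵀPA = [-1.0455 1.6591]
A−BK = [0.9545 -1.3409; -1.0909 3.8182]
AᵀP(A−BK) = [9.2386 -15.8352; -15.8352 27.6733]
P' = Q + AᵀP(A−BK) = [11.7386 -14.3352; -14.3352 28.6733]
tr(P') = 40.4119


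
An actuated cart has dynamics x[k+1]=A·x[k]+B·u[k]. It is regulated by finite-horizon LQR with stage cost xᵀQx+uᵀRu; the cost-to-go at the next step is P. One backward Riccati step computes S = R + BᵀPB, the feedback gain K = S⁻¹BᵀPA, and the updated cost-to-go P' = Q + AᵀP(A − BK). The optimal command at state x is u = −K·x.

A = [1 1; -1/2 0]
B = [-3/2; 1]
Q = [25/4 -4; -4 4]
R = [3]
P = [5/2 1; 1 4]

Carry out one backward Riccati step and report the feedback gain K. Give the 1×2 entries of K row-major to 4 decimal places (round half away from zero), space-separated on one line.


BᵀP = [-2.7500 2.5000]
S = R + BᵀPB = [3] + [6.6250] = [9.6250]
BᵀPA = [-4.0000 -2.7500]
K = S⁻¹·BᵀPA = [-0.4156 -0.2857]
A−BK = [0.3766 0.5714; -0.0844 0.2857]
AᵀP(A−BK) = [0.8377 0.8571; 0.8571 1.7143]
P' = Q + AᵀP(A−BK) = [7.0877 -3.1429; -3.1429 5.7143]
tr(P') = 12.8019

-0.4156 -0.2857


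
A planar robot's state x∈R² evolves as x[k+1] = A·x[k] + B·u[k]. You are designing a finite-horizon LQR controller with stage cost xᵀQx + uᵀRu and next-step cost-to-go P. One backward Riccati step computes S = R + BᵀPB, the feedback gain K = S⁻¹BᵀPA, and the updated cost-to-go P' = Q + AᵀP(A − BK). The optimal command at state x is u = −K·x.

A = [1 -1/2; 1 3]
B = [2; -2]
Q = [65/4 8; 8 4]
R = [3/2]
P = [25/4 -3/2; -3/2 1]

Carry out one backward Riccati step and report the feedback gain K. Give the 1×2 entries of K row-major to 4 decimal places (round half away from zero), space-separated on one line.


BᵀP = [15.5000 -5.0000]
S = R + BᵀPB = [3/2] + [41.0000] = [42.5000]
BᵀPA = [10.5000 -22.7500]
K = S⁻¹·BᵀPA = [0.2471 -0.5353]
A−BK = [0.5059 0.5706; 1.4941 1.9294]
AᵀP(A−BK) = [1.6559 1.7456; 1.7456 2.8846]
P' = Q + AᵀP(A−BK) = [17.9059 9.7456; 9.7456 6.8846]
tr(P') = 24.7904

0.2471 -0.5353


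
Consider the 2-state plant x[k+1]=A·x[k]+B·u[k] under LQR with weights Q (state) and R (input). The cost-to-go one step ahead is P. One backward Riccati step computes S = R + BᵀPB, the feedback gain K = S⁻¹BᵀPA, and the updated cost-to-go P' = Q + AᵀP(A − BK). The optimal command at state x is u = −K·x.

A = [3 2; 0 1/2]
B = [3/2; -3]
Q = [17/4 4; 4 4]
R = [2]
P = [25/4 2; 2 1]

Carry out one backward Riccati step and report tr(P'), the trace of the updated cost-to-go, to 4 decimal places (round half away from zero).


72.7832

BᵀP = [3.3750 0.0000]
S = R + BᵀPB = [2] + [5.0625] = [7.0625]
BᵀPA = [10.1250 6.7500]
K = S⁻¹·BᵀPA = [1.4336 0.9558]
A−BK = [0.8496 0.5664; 4.3009 3.3673]
AᵀP(A−BK) = [41.7345 30.8230; 30.8230 22.7987]
P' = Q + AᵀP(A−BK) = [45.9845 34.8230; 34.8230 26.7987]
tr(P') = 72.7832


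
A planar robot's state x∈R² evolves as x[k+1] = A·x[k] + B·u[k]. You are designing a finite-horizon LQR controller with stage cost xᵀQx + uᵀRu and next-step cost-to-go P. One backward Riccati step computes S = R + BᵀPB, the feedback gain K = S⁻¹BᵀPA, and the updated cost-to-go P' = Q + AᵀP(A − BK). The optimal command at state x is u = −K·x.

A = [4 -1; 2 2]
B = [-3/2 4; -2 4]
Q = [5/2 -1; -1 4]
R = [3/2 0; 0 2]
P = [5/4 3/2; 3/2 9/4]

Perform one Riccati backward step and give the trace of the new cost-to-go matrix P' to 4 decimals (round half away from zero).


BᵀP = [-4.8750 -6.7500; 11.0000 15.0000]
S = R + BᵀPB = [3/2 0; 0 2] + [20.8125 -46.5000; -46.5000 104.0000] = [22.3125 -46.5000; -46.5000 106.0000]
BᵀPA = [-33.0000 -8.6250; 74.0000 19.0000]
K = S⁻¹·BᵀPA = [-0.2810 -0.1516; 0.5749 0.1128]
A−BK = [1.2791 -1.6784; -0.8614 1.2458]
AᵀP(A−BK) = [1.1885 -0.3457; -0.3457 0.8004]
P' = Q + AᵀP(A−BK) = [3.6885 -1.3457; -1.3457 4.8004]
tr(P') = 8.4889

8.4889


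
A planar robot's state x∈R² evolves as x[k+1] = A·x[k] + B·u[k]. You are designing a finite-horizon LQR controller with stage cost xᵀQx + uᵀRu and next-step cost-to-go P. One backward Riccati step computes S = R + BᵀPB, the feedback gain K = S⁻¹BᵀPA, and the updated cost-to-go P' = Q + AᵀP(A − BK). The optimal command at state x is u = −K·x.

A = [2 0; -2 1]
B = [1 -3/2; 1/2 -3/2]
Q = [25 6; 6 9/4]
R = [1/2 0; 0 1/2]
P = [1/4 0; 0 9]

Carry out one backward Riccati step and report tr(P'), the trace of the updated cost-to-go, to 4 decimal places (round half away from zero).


32.2441

BᵀP = [0.2500 4.5000; -0.3750 -13.5000]
S = R + BᵀPB = [1/2 0; 0 1/2] + [2.5000 -7.1250; -7.1250 20.8125] = [3.0000 -7.1250; -7.1250 21.3125]
BᵀPA = [-8.5000 4.5000; 26.2500 -13.5000]
K = S⁻¹·BᵀPA = [0.4460 -0.0214; 1.3808 -0.6406]
A−BK = [3.6251 -0.9395; -0.1518 0.0498]
AᵀP(A−BK) = [4.5457 -1.3665; -1.3665 0.4484]
P' = Q + AᵀP(A−BK) = [29.5457 4.6335; 4.6335 2.6984]
tr(P') = 32.2441


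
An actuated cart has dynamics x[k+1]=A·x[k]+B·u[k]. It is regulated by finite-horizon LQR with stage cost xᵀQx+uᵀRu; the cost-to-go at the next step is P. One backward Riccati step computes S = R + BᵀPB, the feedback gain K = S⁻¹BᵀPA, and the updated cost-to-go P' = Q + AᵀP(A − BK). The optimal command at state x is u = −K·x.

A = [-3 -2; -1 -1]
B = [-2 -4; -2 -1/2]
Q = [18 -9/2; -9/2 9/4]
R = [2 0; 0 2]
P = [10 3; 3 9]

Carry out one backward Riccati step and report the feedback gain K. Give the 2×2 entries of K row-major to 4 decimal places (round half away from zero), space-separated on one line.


0.3586 0.4098 0.5640 0.2948

BᵀP = [-26.0000 -24.0000; -41.5000 -16.5000]
S = R + BᵀPB = [2 0; 0 2] + [100.0000 116.0000; 116.0000 174.2500] = [102.0000 116.0000; 116.0000 176.2500]
BᵀPA = [102.0000 76.0000; 141.0000 99.5000]
K = S⁻¹·BᵀPA = [0.3586 0.4098; 0.5640 0.2948]
A−BK = [-0.0269 -0.0011; -0.0008 -0.0330]
AᵀP(A−BK) = [0.9007 0.6297; 0.6297 0.5197]
P' = Q + AᵀP(A−BK) = [18.9007 -3.8703; -3.8703 2.7697]
tr(P') = 21.6704


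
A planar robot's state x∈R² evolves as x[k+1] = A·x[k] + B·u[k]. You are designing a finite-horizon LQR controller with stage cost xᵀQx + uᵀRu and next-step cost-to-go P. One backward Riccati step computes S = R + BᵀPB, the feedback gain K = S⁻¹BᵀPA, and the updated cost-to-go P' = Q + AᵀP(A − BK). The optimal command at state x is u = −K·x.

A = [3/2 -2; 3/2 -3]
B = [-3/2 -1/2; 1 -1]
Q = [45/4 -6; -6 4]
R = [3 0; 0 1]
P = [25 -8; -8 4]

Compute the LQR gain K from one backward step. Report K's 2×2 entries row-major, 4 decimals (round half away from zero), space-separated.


-0.4128 0.3319 -1.2195 2.0798

BᵀP = [-45.5000 16.0000; -4.5000 0.0000]
S = R + BᵀPB = [3 0; 0 1] + [84.2500 6.7500; 6.7500 2.2500] = [87.2500 6.7500; 6.7500 3.2500]
BᵀPA = [-44.2500 43.0000; -6.7500 9.0000]
K = S⁻¹·BᵀPA = [-0.4128 0.3319; -1.2195 2.0798]
A−BK = [0.2710 -0.4622; 0.6933 -1.2521]
AᵀP(A−BK) = [2.7511 -4.2731; -4.2731 7.0084]
P' = Q + AᵀP(A−BK) = [14.0011 -10.2731; -10.2731 11.0084]
tr(P') = 25.0095


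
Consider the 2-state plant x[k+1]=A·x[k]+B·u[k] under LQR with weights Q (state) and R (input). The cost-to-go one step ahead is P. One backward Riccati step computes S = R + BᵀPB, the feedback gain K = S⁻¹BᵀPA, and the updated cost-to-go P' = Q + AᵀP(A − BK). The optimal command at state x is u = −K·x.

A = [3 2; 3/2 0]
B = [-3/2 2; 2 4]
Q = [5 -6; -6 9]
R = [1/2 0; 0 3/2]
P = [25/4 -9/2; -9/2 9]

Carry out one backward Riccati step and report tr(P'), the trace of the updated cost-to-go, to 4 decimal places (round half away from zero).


15.9111

BᵀP = [-18.3750 24.7500; -5.5000 27.0000]
S = R + BᵀPB = [1/2 0; 0 3/2] + [77.0625 62.2500; 62.2500 97.0000] = [77.5625 62.2500; 62.2500 98.5000]
BᵀPA = [-18.0000 -36.7500; 24.0000 -11.0000]
K = S⁻¹·BᵀPA = [-0.8678 -0.7796; 0.7921 0.3810]
A−BK = [0.1142 0.0685; 0.0673 0.0351]
AᵀP(A−BK) = [1.3707 0.8223; 0.8223 0.5405]
P' = Q + AᵀP(A−BK) = [6.3707 -5.1777; -5.1777 9.5405]
tr(P') = 15.9111


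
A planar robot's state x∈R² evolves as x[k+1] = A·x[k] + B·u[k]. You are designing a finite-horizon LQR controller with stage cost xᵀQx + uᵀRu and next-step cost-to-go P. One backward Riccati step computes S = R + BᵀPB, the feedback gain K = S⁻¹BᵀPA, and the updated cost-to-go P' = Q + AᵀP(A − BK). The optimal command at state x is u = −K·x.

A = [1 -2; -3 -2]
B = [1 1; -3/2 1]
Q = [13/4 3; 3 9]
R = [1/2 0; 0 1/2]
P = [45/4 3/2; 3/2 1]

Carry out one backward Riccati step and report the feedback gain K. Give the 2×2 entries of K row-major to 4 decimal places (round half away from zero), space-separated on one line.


BᵀP = [9.0000 0.0000; 12.7500 2.5000]
S = R + BᵀPB = [1/2 0; 0 1/2] + [9.0000 9.0000; 9.0000 15.2500] = [9.5000 9.0000; 9.0000 15.7500]
BᵀPA = [9.0000 -18.0000; 5.2500 -30.5000]
K = S⁻¹·BᵀPA = [1.3770 -0.1311; -0.4536 -1.8616]
A−BK = [0.0765 -0.0073; -0.4809 -0.3352]
AᵀP(A−BK) = [1.2377 0.4536; 0.4536 1.8616]
P' = Q + AᵀP(A−BK) = [4.4877 3.4536; 3.4536 10.8616]
tr(P') = 15.3493

1.3770 -0.1311 -0.4536 -1.8616


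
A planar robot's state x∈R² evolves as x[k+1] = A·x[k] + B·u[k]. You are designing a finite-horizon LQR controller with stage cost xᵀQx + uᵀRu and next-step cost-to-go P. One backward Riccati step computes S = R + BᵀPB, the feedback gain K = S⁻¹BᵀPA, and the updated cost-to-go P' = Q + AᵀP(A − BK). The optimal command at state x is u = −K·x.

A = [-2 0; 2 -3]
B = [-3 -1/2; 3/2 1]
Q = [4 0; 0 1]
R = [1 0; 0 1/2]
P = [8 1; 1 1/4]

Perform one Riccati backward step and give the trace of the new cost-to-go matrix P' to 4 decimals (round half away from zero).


BᵀP = [-22.5000 -2.6250; -3.0000 -0.2500]
S = R + BᵀPB = [1 0; 0 1/2] + [63.5625 8.6250; 8.6250 1.2500] = [64.5625 8.6250; 8.6250 1.7500]
BᵀPA = [39.7500 7.8750; 5.5000 0.7500]
K = S⁻¹·BᵀPA = [0.5733 0.1895; 0.3174 -0.5053]
A−BK = [-0.1215 0.3158; 0.8227 -2.7789]
AᵀP(A−BK) = [0.4664 -0.2526; -0.2526 1.1368]
P' = Q + AᵀP(A−BK) = [4.4664 -0.2526; -0.2526 2.1368]
tr(P') = 6.6032

6.6032


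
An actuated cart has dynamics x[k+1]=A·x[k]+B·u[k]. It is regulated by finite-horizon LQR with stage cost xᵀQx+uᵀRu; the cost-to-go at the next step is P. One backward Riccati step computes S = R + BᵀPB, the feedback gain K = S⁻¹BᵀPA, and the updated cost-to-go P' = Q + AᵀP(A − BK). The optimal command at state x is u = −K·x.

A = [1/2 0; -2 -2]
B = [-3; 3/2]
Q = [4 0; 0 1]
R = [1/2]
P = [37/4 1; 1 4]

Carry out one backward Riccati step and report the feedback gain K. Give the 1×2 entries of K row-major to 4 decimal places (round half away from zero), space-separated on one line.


BᵀP = [-26.2500 3.0000]
S = R + BᵀPB = [1/2] + [83.2500] = [83.7500]
BᵀPA = [-19.1250 -6.0000]
K = S⁻¹·BᵀPA = [-0.2284 -0.0716]
A−BK = [-0.1851 -0.2149; -1.6575 -1.8925]
AᵀP(A−BK) = [11.9451 13.6299; 13.6299 15.5701]
P' = Q + AᵀP(A−BK) = [15.9451 13.6299; 13.6299 16.5701]
tr(P') = 32.5153

-0.2284 -0.0716


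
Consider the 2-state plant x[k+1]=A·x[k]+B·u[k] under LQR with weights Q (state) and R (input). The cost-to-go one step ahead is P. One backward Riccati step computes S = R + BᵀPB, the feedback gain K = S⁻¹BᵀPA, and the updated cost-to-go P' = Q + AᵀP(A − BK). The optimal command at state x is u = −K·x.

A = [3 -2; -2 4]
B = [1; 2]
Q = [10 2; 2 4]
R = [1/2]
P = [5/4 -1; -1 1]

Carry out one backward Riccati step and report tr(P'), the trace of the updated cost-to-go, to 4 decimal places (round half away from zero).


50.6429

BᵀP = [-0.7500 1.0000]
S = R + BᵀPB = [1/2] + [1.2500] = [1.7500]
BᵀPA = [-4.2500 5.5000]
K = S⁻¹·BᵀPA = [-2.4286 3.1429]
A−BK = [5.4286 -5.1429; 2.8571 -2.2857]
AᵀP(A−BK) = [16.9286 -18.1429; -18.1429 19.7143]
P' = Q + AᵀP(A−BK) = [26.9286 -16.1429; -16.1429 23.7143]
tr(P') = 50.6429


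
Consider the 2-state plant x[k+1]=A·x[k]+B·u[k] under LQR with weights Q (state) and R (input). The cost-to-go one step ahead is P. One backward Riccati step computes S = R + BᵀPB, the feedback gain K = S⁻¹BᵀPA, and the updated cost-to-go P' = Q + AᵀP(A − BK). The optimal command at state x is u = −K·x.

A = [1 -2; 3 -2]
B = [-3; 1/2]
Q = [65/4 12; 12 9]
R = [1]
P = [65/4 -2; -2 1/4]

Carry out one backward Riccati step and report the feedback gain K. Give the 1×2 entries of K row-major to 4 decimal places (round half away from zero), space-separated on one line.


-0.2046 0.5691

BᵀP = [-49.7500 6.1250]
S = R + BᵀPB = [1] + [152.3125] = [153.3125]
BᵀPA = [-31.3750 87.2500]
K = S⁻¹·BᵀPA = [-0.2046 0.5691]
A−BK = [0.3861 -0.2927; 3.1023 -2.2845]
AᵀP(A−BK) = [0.0792 -0.1445; -0.1445 0.3461]
P' = Q + AᵀP(A−BK) = [16.3292 11.8555; 11.8555 9.3461]
tr(P') = 25.6753


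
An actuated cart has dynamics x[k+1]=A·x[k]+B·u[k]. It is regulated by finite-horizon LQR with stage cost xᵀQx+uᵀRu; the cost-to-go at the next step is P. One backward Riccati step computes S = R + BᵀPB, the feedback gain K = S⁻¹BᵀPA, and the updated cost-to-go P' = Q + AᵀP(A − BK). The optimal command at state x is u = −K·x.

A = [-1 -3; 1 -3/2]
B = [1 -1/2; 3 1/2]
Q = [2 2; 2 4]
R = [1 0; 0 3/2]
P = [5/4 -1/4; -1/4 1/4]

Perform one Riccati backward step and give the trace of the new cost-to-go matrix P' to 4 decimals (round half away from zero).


BᵀP = [0.5000 0.5000; -0.7500 0.2500]
S = R + BᵀPB = [1 0; 0 3/2] + [2.0000 0.0000; 0.0000 0.5000] = [3.0000 0.0000; 0.0000 2.0000]
BᵀPA = [0.0000 -2.2500; 1.0000 1.8750]
K = S⁻¹·BᵀPA = [0.0000 -0.7500; 0.5000 0.9375]
A−BK = [-0.7500 -1.7813; 0.7500 0.2813]
AᵀP(A−BK) = [1.5000 2.8125; 2.8125 6.1172]
P' = Q + AᵀP(A−BK) = [3.5000 4.8125; 4.8125 10.1172]
tr(P') = 13.6172

13.6172


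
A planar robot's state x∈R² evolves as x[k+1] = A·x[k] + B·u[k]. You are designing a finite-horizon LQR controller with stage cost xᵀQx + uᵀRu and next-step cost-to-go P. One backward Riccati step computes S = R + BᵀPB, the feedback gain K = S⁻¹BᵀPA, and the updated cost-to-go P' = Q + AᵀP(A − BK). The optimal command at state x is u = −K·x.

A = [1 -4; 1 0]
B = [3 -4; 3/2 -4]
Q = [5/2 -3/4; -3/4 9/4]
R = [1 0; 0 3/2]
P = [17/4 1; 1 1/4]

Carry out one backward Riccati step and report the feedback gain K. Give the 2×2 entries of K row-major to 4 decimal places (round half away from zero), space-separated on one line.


BᵀP = [14.2500 3.3750; -21.0000 -5.0000]
S = R + BᵀPB = [1 0; 0 3/2] + [47.8125 -70.5000; -70.5000 104.0000] = [48.8125 -70.5000; -70.5000 105.5000]
BᵀPA = [17.6250 -57.0000; -26.0000 84.0000]
K = S⁻¹·BᵀPA = [0.1473 -0.5098; -0.1480 0.4555]
A−BK = [-0.0340 -0.6484; 0.1870 2.5868]
AᵀP(A−BK) = [0.0555 -0.1708; -0.1708 0.6763]
P' = Q + AᵀP(A−BK) = [2.5555 -0.9208; -0.9208 2.9263]
tr(P') = 5.4818

0.1473 -0.5098 -0.1480 0.4555


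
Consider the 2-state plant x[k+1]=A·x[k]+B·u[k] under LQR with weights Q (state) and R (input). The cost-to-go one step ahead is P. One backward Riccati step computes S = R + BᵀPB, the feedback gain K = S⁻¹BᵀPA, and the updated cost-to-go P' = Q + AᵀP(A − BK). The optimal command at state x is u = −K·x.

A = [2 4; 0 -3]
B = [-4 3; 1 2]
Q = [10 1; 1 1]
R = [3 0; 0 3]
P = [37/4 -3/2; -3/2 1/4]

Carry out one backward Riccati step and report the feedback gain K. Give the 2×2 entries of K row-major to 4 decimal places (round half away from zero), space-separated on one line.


BᵀP = [-38.5000 6.2500; 24.7500 -4.0000]
S = R + BᵀPB = [3 0; 0 3] + [160.2500 -103.0000; -103.0000 66.2500] = [163.2500 -103.0000; -103.0000 69.2500]
BᵀPA = [-77.0000 -172.7500; 49.5000 111.0000]
K = S⁻¹·BᵀPA = [-0.3358 -0.7613; 0.2153 0.4705]
A−BK = [0.0108 -0.4569; -0.0948 -3.1797]
AᵀP(A−BK) = [0.4838 1.0872; 1.0872 2.5033]
P' = Q + AᵀP(A−BK) = [10.4838 2.0872; 2.0872 3.5033]
tr(P') = 13.9871

-0.3358 -0.7613 0.2153 0.4705


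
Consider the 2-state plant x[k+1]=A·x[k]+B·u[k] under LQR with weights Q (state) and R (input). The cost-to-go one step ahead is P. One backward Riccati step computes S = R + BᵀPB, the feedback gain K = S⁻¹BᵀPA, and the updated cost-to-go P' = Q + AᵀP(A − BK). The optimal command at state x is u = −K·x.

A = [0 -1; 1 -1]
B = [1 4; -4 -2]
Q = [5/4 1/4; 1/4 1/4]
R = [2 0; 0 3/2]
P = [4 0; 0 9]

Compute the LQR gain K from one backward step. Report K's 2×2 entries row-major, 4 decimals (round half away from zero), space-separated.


-0.2767 0.4106 0.0626 -0.3363

BᵀP = [4.0000 -36.0000; 16.0000 -18.0000]
S = R + BᵀPB = [2 0; 0 3/2] + [148.0000 88.0000; 88.0000 100.0000] = [150.0000 88.0000; 88.0000 101.5000]
BᵀPA = [-36.0000 32.0000; -18.0000 2.0000]
K = S⁻¹·BᵀPA = [-0.2767 0.4106; 0.0626 -0.3363]
A−BK = [0.0265 -0.0654; 0.0183 -0.0301]
AᵀP(A−BK) = [0.1648 -0.2707; -0.2707 0.5321]
P' = Q + AᵀP(A−BK) = [1.4148 -0.0207; -0.0207 0.7821]
tr(P') = 2.1970


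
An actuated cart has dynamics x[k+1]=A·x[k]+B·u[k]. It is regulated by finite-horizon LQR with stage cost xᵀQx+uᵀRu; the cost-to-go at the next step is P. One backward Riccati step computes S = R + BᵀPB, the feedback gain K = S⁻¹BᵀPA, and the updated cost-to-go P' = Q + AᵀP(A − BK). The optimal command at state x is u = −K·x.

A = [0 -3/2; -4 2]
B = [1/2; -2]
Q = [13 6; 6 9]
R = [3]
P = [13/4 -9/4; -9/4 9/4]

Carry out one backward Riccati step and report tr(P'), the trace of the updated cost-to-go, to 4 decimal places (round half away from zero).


34.4440

BᵀP = [6.1250 -5.6250]
S = R + BᵀPB = [3] + [14.3125] = [17.3125]
BᵀPA = [22.5000 -20.4375]
K = S⁻¹·BᵀPA = [1.2996 -1.1805]
A−BK = [-0.6498 -0.9097; -1.4007 -0.3610]
AᵀP(A−BK) = [6.7581 -4.9386; -4.9386 5.6859]
P' = Q + AᵀP(A−BK) = [19.7581 1.0614; 1.0614 14.6859]
tr(P') = 34.4440


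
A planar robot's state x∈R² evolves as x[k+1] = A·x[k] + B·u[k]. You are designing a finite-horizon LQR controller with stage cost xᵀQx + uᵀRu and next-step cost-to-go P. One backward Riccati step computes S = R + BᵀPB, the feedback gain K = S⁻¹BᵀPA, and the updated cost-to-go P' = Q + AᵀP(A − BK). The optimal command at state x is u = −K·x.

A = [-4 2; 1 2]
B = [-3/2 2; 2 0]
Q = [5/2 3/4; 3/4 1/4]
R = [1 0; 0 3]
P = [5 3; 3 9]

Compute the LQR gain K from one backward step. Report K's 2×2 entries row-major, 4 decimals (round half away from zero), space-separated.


0.5046 0.9436 -1.4124 1.5144

BᵀP = [-1.5000 13.5000; 10.0000 6.0000]
S = R + BᵀPB = [1 0; 0 3] + [29.2500 -3.0000; -3.0000 20.0000] = [30.2500 -3.0000; -3.0000 23.0000]
BᵀPA = [19.5000 24.0000; -34.0000 32.0000]
K = S⁻¹·BᵀPA = [0.5046 0.9436; -1.4124 1.5144]
A−BK = [-0.4183 0.3866; -0.0091 0.1129]
AᵀP(A−BK) = [7.1380 -6.9108; -6.9108 8.8941]
P' = Q + AᵀP(A−BK) = [9.6380 -6.1608; -6.1608 9.1441]
tr(P') = 18.7820


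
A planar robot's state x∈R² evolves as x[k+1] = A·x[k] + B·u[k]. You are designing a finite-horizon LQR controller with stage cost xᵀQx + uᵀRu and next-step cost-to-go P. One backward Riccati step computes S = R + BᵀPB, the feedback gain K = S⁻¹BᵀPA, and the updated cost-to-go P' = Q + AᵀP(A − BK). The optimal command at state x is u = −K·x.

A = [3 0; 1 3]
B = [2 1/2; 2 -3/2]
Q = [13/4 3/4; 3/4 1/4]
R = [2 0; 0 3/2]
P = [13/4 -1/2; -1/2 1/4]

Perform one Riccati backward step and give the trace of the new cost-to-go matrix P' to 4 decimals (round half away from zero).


BᵀP = [5.5000 -0.5000; 2.3750 -0.6250]
S = R + BᵀPB = [2 0; 0 3/2] + [10.0000 3.5000; 3.5000 2.1250] = [12.0000 3.5000; 3.5000 3.6250]
BᵀPA = [16.0000 -1.5000; 6.5000 -1.8750]
K = S⁻¹·BᵀPA = [1.1280 0.0360; 0.7040 -0.5520]
A−BK = [0.3920 0.2040; -0.2000 2.1000]
AᵀP(A−BK) = [3.8760 -0.7380; -0.7380 1.2690]
P' = Q + AᵀP(A−BK) = [7.1260 0.0120; 0.0120 1.5190]
tr(P') = 8.6450

8.6450


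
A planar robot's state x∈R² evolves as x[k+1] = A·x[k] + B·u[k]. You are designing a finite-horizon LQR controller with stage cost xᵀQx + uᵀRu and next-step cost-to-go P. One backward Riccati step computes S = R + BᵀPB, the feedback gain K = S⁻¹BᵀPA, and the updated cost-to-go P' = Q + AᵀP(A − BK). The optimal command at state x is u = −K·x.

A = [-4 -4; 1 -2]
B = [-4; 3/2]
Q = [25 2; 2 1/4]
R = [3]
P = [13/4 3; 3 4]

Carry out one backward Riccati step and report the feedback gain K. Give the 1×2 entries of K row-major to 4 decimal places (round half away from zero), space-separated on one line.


1.0000 1.6429

BᵀP = [-8.5000 -6.0000]
S = R + BᵀPB = [3] + [25.0000] = [28.0000]
BᵀPA = [28.0000 46.0000]
K = S⁻¹·BᵀPA = [1.0000 1.6429]
A−BK = [0.0000 2.5714; -0.5000 -4.4643]
AᵀP(A−BK) = [4.0000 10.0000; 10.0000 40.4286]
P' = Q + AᵀP(A−BK) = [29.0000 12.0000; 12.0000 40.6786]
tr(P') = 69.6786


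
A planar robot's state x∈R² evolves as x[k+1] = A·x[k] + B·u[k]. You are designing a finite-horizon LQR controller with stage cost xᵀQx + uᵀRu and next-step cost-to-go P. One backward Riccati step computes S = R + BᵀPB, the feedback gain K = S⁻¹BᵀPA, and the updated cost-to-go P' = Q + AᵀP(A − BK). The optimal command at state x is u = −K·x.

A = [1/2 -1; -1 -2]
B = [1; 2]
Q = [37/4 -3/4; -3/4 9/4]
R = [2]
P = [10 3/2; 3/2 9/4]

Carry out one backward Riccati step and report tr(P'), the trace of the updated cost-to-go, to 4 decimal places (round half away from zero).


BᵀP = [13.0000 6.0000]
S = R + BᵀPB = [2] + [25.0000] = [27.0000]
BᵀPA = [0.5000 -25.0000]
K = S⁻¹·BᵀPA = [0.0185 -0.9259]
A−BK = [0.4815 -0.0741; -1.0370 -0.1481]
AᵀP(A−BK) = [3.2407 -0.0370; -0.0370 1.8519]
P' = Q + AᵀP(A−BK) = [12.4907 -0.7870; -0.7870 4.1019]
tr(P') = 16.5926

16.5926


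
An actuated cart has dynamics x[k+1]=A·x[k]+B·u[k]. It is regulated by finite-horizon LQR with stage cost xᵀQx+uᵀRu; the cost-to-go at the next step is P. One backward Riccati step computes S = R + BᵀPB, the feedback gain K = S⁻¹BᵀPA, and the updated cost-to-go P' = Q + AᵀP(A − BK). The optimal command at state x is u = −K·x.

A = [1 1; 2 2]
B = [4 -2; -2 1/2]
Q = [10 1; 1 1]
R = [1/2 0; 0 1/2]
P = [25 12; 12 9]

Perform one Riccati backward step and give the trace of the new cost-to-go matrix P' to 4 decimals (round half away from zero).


BᵀP = [76.0000 30.0000; -44.0000 -19.5000]
S = R + BᵀPB = [1/2 0; 0 1/2] + [244.0000 -137.0000; -137.0000 78.2500] = [244.5000 -137.0000; -137.0000 78.7500]
BᵀPA = [136.0000 136.0000; -83.0000 -83.0000]
K = S⁻¹·BᵀPA = [-1.3618 -1.3618; -3.4231 -3.4231]
A−BK = [-0.3989 -0.3989; 0.9879 0.9879]
AᵀP(A−BK) = [10.0899 10.0899; 10.0899 10.0899]
P' = Q + AᵀP(A−BK) = [20.0899 11.0899; 11.0899 11.0899]
tr(P') = 31.1798

31.1798


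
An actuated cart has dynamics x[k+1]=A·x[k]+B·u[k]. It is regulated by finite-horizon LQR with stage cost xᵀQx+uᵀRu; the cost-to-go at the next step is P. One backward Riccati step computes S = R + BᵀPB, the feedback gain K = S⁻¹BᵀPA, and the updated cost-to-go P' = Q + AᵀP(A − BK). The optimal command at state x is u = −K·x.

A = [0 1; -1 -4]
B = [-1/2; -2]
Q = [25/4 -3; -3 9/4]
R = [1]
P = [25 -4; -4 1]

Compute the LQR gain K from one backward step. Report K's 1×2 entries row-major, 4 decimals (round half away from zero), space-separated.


BᵀP = [-4.5000 0.0000]
S = R + BᵀPB = [1] + [2.2500] = [3.2500]
BᵀPA = [0.0000 -4.5000]
K = S⁻¹·BᵀPA = [0.0000 -1.3846]
A−BK = [0.0000 0.3077; -1.0000 -6.7692]
AᵀP(A−BK) = [1.0000 8.0000; 8.0000 66.7692]
P' = Q + AᵀP(A−BK) = [7.2500 5.0000; 5.0000 69.0192]
tr(P') = 76.2692

0.0000 -1.3846


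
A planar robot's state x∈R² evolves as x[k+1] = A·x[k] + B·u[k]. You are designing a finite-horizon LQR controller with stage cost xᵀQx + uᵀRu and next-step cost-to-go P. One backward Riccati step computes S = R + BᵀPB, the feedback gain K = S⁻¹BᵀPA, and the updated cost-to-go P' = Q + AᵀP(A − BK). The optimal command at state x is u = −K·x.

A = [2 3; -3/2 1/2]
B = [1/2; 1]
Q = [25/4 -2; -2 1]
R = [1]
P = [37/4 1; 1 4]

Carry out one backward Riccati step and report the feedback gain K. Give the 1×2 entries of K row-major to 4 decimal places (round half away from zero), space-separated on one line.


BᵀP = [5.6250 4.5000]
S = R + BᵀPB = [1] + [7.3125] = [8.3125]
BᵀPA = [4.5000 19.1250]
K = S⁻¹·BᵀPA = [0.5414 2.3008]
A−BK = [1.7293 1.8496; -2.0414 -1.8008]
AᵀP(A−BK) = [37.5639 38.6466; 38.6466 43.2481]
P' = Q + AᵀP(A−BK) = [43.8139 36.6466; 36.6466 44.2481]
tr(P') = 88.0620

0.5414 2.3008


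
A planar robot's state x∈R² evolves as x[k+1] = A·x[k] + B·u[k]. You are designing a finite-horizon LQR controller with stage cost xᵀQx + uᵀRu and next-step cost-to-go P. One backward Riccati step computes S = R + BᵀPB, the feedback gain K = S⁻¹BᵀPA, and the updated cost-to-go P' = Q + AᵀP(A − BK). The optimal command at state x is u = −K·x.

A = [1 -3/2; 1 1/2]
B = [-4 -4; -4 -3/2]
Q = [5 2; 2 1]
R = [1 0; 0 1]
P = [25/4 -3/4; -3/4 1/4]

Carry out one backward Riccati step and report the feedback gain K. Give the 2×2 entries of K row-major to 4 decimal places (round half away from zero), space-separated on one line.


BᵀP = [-22.0000 2.0000; -23.8750 2.6250]
S = R + BᵀPB = [1 0; 0 1] + [80.0000 85.0000; 85.0000 91.5625] = [81.0000 85.0000; 85.0000 92.5625]
BᵀPA = [-20.0000 34.0000; -21.2500 37.1250]
K = S⁻¹·BᵀPA = [-0.1651 -0.0312; -0.0780 0.4297]
A−BK = [0.0277 0.0941; 0.2227 1.0198]
AᵀP(A−BK) = [0.0413 0.0078; 0.0078 0.3570]
P' = Q + AᵀP(A−BK) = [5.0413 2.0078; 2.0078 1.3570]
tr(P') = 6.3983

-0.1651 -0.0312 -0.0780 0.4297


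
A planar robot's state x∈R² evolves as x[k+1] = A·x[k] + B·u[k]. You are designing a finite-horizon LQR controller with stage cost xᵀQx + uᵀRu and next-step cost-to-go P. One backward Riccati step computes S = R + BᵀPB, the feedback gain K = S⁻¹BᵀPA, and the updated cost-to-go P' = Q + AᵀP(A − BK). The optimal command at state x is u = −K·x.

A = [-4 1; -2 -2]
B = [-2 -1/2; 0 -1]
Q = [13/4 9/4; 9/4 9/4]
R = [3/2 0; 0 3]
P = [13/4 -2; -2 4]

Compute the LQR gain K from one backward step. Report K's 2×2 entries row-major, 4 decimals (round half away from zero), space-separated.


BᵀP = [-6.5000 4.0000; 0.3750 -3.0000]
S = R + BᵀPB = [3/2 0; 0 3] + [13.0000 -0.7500; -0.7500 2.8125] = [14.5000 -0.7500; -0.7500 5.8125]
BᵀPA = [18.0000 -14.5000; 4.5000 6.3750]
K = S⁻¹·BᵀPA = [1.2900 -0.9496; 0.9406 0.9742]
A−BK = [-0.9496 -0.4121; -1.0594 -1.0258]
AᵀP(A−BK) = [8.5465 3.7088; 3.7088 7.2699]
P' = Q + AᵀP(A−BK) = [11.7965 5.9588; 5.9588 9.5199]
tr(P') = 21.3163

1.2900 -0.9496 0.9406 0.9742


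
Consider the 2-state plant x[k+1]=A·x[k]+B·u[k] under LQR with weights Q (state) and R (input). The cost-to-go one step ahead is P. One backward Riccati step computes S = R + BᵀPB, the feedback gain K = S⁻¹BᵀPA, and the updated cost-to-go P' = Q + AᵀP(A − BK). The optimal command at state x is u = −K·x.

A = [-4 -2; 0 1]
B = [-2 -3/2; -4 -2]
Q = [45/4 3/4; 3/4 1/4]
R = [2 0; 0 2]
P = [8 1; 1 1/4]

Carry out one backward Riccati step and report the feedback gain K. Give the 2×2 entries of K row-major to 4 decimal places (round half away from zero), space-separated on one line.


0.8889 0.3889 0.8889 0.4444

BᵀP = [-20.0000 -3.0000; -14.0000 -2.0000]
S = R + BᵀPB = [2 0; 0 2] + [52.0000 36.0000; 36.0000 25.0000] = [54.0000 36.0000; 36.0000 27.0000]
BᵀPA = [80.0000 37.0000; 56.0000 26.0000]
K = S⁻¹·BᵀPA = [0.8889 0.3889; 0.8889 0.4444]
A−BK = [-0.8889 -0.5556; 5.3333 3.4444]
AᵀP(A−BK) = [7.1111 4.0000; 4.0000 2.3056]
P' = Q + AᵀP(A−BK) = [18.3611 4.7500; 4.7500 2.5556]
tr(P') = 20.9167


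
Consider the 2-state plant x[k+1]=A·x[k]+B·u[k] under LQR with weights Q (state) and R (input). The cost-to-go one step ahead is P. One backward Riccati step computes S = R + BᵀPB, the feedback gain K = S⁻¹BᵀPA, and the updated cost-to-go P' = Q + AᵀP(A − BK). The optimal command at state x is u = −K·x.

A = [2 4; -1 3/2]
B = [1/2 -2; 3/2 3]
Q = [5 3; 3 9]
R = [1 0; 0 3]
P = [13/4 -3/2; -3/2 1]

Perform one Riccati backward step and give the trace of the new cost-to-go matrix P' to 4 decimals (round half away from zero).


22.0561

BᵀP = [-0.6250 0.7500; -11.0000 6.0000]
S = R + BᵀPB = [1 0; 0 3] + [0.8125 3.5000; 3.5000 40.0000] = [1.8125 3.5000; 3.5000 43.0000]
BᵀPA = [-2.0000 -1.3750; -28.0000 -35.0000]
K = S⁻¹·BᵀPA = [0.1827 0.9648; -0.6660 -0.8925]
A−BK = [0.5766 1.7326; 0.7241 2.7303]
AᵀP(A−BK) = [1.7165 2.9401; 2.9401 6.3397]
P' = Q + AᵀP(A−BK) = [6.7165 5.9401; 5.9401 15.3397]
tr(P') = 22.0561
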